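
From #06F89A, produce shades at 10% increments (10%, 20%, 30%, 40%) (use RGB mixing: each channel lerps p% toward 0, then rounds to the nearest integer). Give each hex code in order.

#06F89A is rgb(6, 248, 154).
10%: (6 − 0.6 = 5.4→5, 248 − 24.8 = 223.2→223, 154 − 15.4 = 138.6→139) → #05DF8B
20%: (6 − 1.2 = 4.8→5, 248 − 49.6 = 198.4→198, 154 − 30.8 = 123.2→123) → #05C67B
30%: (6 − 1.8 = 4.2→4, 248 − 74.4 = 173.6→174, 154 − 46.2 = 107.8→108) → #04AE6C
40%: (6 − 2.4 = 3.6→4, 248 − 99.2 = 148.8→149, 154 − 61.6 = 92.4→92) → #04955C

#05DF8B, #05C67B, #04AE6C, #04955C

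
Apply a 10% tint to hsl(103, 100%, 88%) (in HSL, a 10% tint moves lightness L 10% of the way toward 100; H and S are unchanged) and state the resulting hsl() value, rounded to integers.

L moves 10% from 88 toward 100: 88 + 1.2 = 89.2 → 89.
H and S are unchanged.

hsl(103, 100%, 89%)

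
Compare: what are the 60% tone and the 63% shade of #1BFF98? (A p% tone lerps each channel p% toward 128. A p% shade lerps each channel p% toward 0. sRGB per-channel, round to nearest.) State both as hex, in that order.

#58B38A, #0A5E38

#1BFF98 is rgb(27, 255, 152).
60% tone:
  R: 27 + 0.6×(128−27) = 27 + 60.6 = 87.6 → 88
  G: 255 − 76.2 = 178.8 → 179
  B: 152 + 0.6×(128−152) = 152 − 14.4 = 137.6 → 138
  → #58B38A
63% shade:
  R: 27 − 17.01 = 9.99 → 10
  G: 255 + 0.63×(0−255) = 255 − 160.65 = 94.35 → 94
  B: 152 − 95.76 = 56.24 → 56
  → #0A5E38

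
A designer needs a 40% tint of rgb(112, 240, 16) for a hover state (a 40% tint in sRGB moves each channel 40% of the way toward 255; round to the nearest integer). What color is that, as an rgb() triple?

rgb(169, 246, 112)

Lerp each channel 40% toward 255:
  R: 112 + 57.2 = 169.2 → 169
  G: 240 + 0.4×(255−240) = 240 + 6 = 246 → 246
  B: 16 + 95.6 = 111.6 → 112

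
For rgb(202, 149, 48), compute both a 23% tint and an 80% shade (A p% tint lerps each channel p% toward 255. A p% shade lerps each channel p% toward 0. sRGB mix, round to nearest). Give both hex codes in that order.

23% tint:
  R: 202 + 12.19 = 214.19 → 214
  G: 149 + 0.23×(255−149) = 149 + 24.38 = 173.38 → 173
  B: 48 + 47.61 = 95.61 → 96
  → #d6ad60
80% shade:
  R: 202 + 0.8×(0−202) = 202 − 161.6 = 40.4 → 40
  G: 149 + 0.8×(0−149) = 149 − 119.2 = 29.8 → 30
  B: 48 + 0.8×(0−48) = 48 − 38.4 = 9.6 → 10
  → #281e0a

#d6ad60, #281e0a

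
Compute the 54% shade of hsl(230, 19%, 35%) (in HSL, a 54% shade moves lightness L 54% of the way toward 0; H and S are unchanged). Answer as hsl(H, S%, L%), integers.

L moves 54% from 35 toward 0: 35 − 18.9 = 16.1 → 16.
H and S are unchanged.

hsl(230, 19%, 16%)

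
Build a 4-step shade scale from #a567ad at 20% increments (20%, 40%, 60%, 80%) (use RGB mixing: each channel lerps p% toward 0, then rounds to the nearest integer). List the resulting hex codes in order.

#84528a, #633e68, #422945, #211523

#a567ad is rgb(165, 103, 173).
20%: (165 − 33 = 132→132, 103 − 20.6 = 82.4→82, 173 − 34.6 = 138.4→138) → #84528a
40%: (165 − 66 = 99→99, 103 − 41.2 = 61.8→62, 173 − 69.2 = 103.8→104) → #633e68
60%: (165 − 99 = 66→66, 103 − 61.8 = 41.2→41, 173 − 103.8 = 69.2→69) → #422945
80%: (165 − 132 = 33→33, 103 − 82.4 = 20.6→21, 173 − 138.4 = 34.6→35) → #211523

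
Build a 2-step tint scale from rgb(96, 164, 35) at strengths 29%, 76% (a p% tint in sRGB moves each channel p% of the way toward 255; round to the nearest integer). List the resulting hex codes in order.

29%: (96 + 46.11 = 142.11→142, 164 + 26.39 = 190.39→190, 35 + 63.8 = 98.8→99) → #8ebe63
76%: (96 + 120.84 = 216.84→217, 164 + 69.16 = 233.16→233, 35 + 167.2 = 202.2→202) → #d9e9ca

#8ebe63, #d9e9ca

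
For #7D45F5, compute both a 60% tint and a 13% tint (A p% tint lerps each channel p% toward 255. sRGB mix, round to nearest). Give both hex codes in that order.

#7D45F5 is rgb(125, 69, 245).
60% tint:
  R: 125 + 78 = 203 → 203
  G: 69 + 0.6×(255−69) = 69 + 111.6 = 180.6 → 181
  B: 245 + 0.6×(255−245) = 245 + 6 = 251 → 251
  → #CBB5FB
13% tint:
  R: 125 + 0.13×(255−125) = 125 + 16.9 = 141.9 → 142
  G: 69 + 24.18 = 93.18 → 93
  B: 245 + 0.13×(255−245) = 245 + 1.3 = 246.3 → 246
  → #8E5DF6

#CBB5FB, #8E5DF6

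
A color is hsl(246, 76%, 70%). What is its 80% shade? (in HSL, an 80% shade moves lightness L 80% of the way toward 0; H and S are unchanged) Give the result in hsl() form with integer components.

hsl(246, 76%, 14%)

L moves 80% from 70 toward 0: 70 − 56 = 14 → 14.
H and S are unchanged.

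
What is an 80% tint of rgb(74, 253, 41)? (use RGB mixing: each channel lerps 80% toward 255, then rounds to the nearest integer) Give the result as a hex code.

#dbffd4

An 80% tint moves each channel 80% toward 255:
  R: 74 + 0.8×(255−74) = 74 + 144.8 = 218.8 → 219
  G: 253 + 0.8×(255−253) = 253 + 1.6 = 254.6 → 255
  B: 41 + 171.2 = 212.2 → 212
rgb(219, 255, 212) = #dbffd4.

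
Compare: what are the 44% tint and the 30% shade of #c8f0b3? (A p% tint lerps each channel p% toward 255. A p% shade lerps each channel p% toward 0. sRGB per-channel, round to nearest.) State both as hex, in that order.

#e0f7d4, #8ca87d

#c8f0b3 is rgb(200, 240, 179).
44% tint:
  R: 200 + 24.2 = 224.2 → 224
  G: 240 + 6.6 = 246.6 → 247
  B: 179 + 0.44×(255−179) = 179 + 33.44 = 212.44 → 212
  → #e0f7d4
30% shade:
  R: 200 + 0.3×(0−200) = 200 − 60 = 140 → 140
  G: 240 + 0.3×(0−240) = 240 − 72 = 168 → 168
  B: 179 + 0.3×(0−179) = 179 − 53.7 = 125.3 → 125
  → #8ca87d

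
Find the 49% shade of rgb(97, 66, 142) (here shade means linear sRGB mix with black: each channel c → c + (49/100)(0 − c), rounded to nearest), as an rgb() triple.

rgb(49, 34, 72)

A 49% shade moves each channel 49% toward 0:
  R: 97 − 47.53 = 49.47 → 49
  G: 66 + 0.49×(0−66) = 66 − 32.34 = 33.66 → 34
  B: 142 − 69.58 = 72.42 → 72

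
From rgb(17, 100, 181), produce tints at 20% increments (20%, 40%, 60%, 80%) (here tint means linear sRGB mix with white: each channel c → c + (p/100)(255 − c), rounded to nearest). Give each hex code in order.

#4183C4, #70A2D3, #A0C1E1, #CFE0F0

20%: (17 + 47.6 = 64.6→65, 100 + 31 = 131→131, 181 + 14.8 = 195.8→196) → #4183C4
40%: (17 + 95.2 = 112.2→112, 100 + 62 = 162→162, 181 + 29.6 = 210.6→211) → #70A2D3
60%: (17 + 142.8 = 159.8→160, 100 + 93 = 193→193, 181 + 44.4 = 225.4→225) → #A0C1E1
80%: (17 + 190.4 = 207.4→207, 100 + 124 = 224→224, 181 + 59.2 = 240.2→240) → #CFE0F0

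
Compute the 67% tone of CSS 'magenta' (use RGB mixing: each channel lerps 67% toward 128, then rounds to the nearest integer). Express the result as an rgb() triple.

CSS magenta is rgb(255, 0, 255).
A 67% tone moves each channel 67% toward 128:
  R: 255 − 85.09 = 169.91 → 170
  G: 0 + 85.76 = 85.76 → 86
  B: 255 − 85.09 = 169.91 → 170

rgb(170, 86, 170)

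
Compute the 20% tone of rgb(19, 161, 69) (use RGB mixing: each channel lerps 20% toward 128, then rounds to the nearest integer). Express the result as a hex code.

#299A51

Lerp each channel 20% toward 128:
  R: 19 + 0.2×(128−19) = 19 + 21.8 = 40.8 → 41
  G: 161 + 0.2×(128−161) = 161 − 6.6 = 154.4 → 154
  B: 69 + 11.8 = 80.8 → 81
rgb(41, 154, 81) = #299A51.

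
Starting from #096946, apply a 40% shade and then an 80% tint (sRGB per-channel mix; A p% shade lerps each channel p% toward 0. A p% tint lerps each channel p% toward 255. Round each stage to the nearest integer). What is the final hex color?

#cdd9d4

#096946 is rgb(9, 105, 70).
Per channel, c → c + 0.4(0 − c):
  R: 9 + 0.4×(0−9) = 9 − 3.6 = 5.4 → 5
  G: 105 + 0.4×(0−105) = 105 − 42 = 63 → 63
  B: 70 + 0.4×(0−70) = 70 − 28 = 42 → 42
After the shade: rgb(5, 63, 42) = #053f2a.
An 80% tint moves each channel 80% toward 255:
  R: 5 + 0.8×(255−5) = 5 + 200 = 205 → 205
  G: 63 + 0.8×(255−63) = 63 + 153.6 = 216.6 → 217
  B: 42 + 0.8×(255−42) = 42 + 170.4 = 212.4 → 212
rgb(205, 217, 212) = #cdd9d4.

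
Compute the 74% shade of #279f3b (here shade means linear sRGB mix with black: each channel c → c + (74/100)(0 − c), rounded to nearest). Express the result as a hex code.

#279f3b is rgb(39, 159, 59).
Lerp each channel 74% toward 0:
  R: 39 − 28.86 = 10.14 → 10
  G: 159 − 117.66 = 41.34 → 41
  B: 59 − 43.66 = 15.34 → 15
rgb(10, 41, 15) = #0a290f.

#0a290f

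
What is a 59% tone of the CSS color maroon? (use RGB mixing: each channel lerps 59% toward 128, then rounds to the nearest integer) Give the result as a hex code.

CSS maroon is rgb(128, 0, 0).
Lerp each channel 59% toward 128:
  R: 128 + 0 = 128 → 128
  G: 0 + 0.59×(128−0) = 0 + 75.52 = 75.52 → 76
  B: 0 + 0.59×(128−0) = 0 + 75.52 = 75.52 → 76
rgb(128, 76, 76) = #804C4C.

#804C4C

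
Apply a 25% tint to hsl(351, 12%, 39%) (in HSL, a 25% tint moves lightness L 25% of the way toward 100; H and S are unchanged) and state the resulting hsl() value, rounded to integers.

L moves 25% from 39 toward 100: 39 + 15.25 = 54.25 → 54.
H and S are unchanged.

hsl(351, 12%, 54%)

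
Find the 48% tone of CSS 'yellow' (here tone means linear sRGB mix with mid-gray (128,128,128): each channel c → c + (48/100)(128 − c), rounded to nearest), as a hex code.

CSS yellow is rgb(255, 255, 0).
A 48% tone moves each channel 48% toward 128:
  R: 255 − 60.96 = 194.04 → 194
  G: 255 − 60.96 = 194.04 → 194
  B: 0 + 0.48×(128−0) = 0 + 61.44 = 61.44 → 61
rgb(194, 194, 61) = #c2c23d.

#c2c23d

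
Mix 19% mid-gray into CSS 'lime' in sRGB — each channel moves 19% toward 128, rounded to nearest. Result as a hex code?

CSS lime is rgb(0, 255, 0).
Lerp each channel 19% toward 128:
  R: 0 + 24.32 = 24.32 → 24
  G: 255 − 24.13 = 230.87 → 231
  B: 0 + 24.32 = 24.32 → 24
rgb(24, 231, 24) = #18E718.

#18E718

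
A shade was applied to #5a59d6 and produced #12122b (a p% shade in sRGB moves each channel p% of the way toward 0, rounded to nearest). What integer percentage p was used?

#5a59d6 is rgb(90, 89, 214); #12122b is rgb(18, 18, 43).
On the B channel (widest range): 43 ≈ 214 + (p/100)(0 − 214), so p ≈ 100×(43 − 214)/(0 − 214) = -17100/-214 = 79.91.
p = 80 reproduces all three channels after rounding.

80%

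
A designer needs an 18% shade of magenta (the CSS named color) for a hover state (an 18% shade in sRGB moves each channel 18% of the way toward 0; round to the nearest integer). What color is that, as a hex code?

#D100D1

CSS magenta is rgb(255, 0, 255).
An 18% shade moves each channel 18% toward 0:
  R: 255 + 0.18×(0−255) = 255 − 45.9 = 209.1 → 209
  G: 0 + 0.18×(0−0) = 0 + 0 = 0 → 0
  B: 255 − 45.9 = 209.1 → 209
rgb(209, 0, 209) = #D100D1.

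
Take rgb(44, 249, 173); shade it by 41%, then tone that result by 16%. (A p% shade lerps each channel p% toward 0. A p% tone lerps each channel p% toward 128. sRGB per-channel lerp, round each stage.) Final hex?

#2A906A

Lerp each channel 41% toward 0:
  R: 44 + 0.41×(0−44) = 44 − 18.04 = 25.96 → 26
  G: 249 + 0.41×(0−249) = 249 − 102.09 = 146.91 → 147
  B: 173 + 0.41×(0−173) = 173 − 70.93 = 102.07 → 102
After the shade: rgb(26, 147, 102) = #1A9366.
A 16% tone moves each channel 16% toward 128:
  R: 26 + 16.32 = 42.32 → 42
  G: 147 − 3.04 = 143.96 → 144
  B: 102 + 0.16×(128−102) = 102 + 4.16 = 106.16 → 106
rgb(42, 144, 106) = #2A906A.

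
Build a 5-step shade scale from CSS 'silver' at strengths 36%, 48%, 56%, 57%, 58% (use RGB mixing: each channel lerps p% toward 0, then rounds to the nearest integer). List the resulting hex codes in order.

CSS silver is rgb(192, 192, 192).
36%: (192 − 69.12 = 122.88→123, 192 − 69.12 = 122.88→123, 192 − 69.12 = 122.88→123) → #7B7B7B
48%: (192 − 92.16 = 99.84→100, 192 − 92.16 = 99.84→100, 192 − 92.16 = 99.84→100) → #646464
56%: (192 − 107.52 = 84.48→84, 192 − 107.52 = 84.48→84, 192 − 107.52 = 84.48→84) → #545454
57%: (192 − 109.44 = 82.56→83, 192 − 109.44 = 82.56→83, 192 − 109.44 = 82.56→83) → #535353
58%: (192 − 111.36 = 80.64→81, 192 − 111.36 = 80.64→81, 192 − 111.36 = 80.64→81) → #515151

#7B7B7B, #646464, #545454, #535353, #515151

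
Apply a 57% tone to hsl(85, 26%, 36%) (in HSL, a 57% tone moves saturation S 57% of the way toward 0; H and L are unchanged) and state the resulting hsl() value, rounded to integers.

S moves 57% from 26 toward 0: 26 − 14.82 = 11.18 → 11.
H and L are unchanged.

hsl(85, 11%, 36%)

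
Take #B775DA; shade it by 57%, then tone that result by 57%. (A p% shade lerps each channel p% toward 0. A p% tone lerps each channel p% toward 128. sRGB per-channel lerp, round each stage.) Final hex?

#B775DA is rgb(183, 117, 218).
Lerp each channel 57% toward 0:
  R: 183 + 0.57×(0−183) = 183 − 104.31 = 78.69 → 79
  G: 117 + 0.57×(0−117) = 117 − 66.69 = 50.31 → 50
  B: 218 + 0.57×(0−218) = 218 − 124.26 = 93.74 → 94
After the shade: rgb(79, 50, 94) = #4F325E.
Per channel, c → c + 0.57(128 − c):
  R: 79 + 0.57×(128−79) = 79 + 27.93 = 106.93 → 107
  G: 50 + 0.57×(128−50) = 50 + 44.46 = 94.46 → 94
  B: 94 + 19.38 = 113.38 → 113
rgb(107, 94, 113) = #6B5E71.

#6B5E71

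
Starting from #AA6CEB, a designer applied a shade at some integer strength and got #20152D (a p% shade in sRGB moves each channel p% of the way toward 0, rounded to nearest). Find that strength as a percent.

81%

#AA6CEB is rgb(170, 108, 235); #20152D is rgb(32, 21, 45).
On the B channel (widest range): 45 ≈ 235 + (p/100)(0 − 235), so p ≈ 100×(45 − 235)/(0 − 235) = -19000/-235 = 80.85.
p = 81 reproduces all three channels after rounding.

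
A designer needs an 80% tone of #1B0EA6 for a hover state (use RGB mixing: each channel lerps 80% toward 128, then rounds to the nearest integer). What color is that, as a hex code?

#6C6988

#1B0EA6 is rgb(27, 14, 166).
An 80% tone moves each channel 80% toward 128:
  R: 27 + 0.8×(128−27) = 27 + 80.8 = 107.8 → 108
  G: 14 + 91.2 = 105.2 → 105
  B: 166 − 30.4 = 135.6 → 136
rgb(108, 105, 136) = #6C6988.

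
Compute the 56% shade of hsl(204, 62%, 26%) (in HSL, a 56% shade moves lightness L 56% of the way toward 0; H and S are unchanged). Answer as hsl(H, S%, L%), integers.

hsl(204, 62%, 11%)

L moves 56% from 26 toward 0: 26 − 14.56 = 11.44 → 11.
H and S are unchanged.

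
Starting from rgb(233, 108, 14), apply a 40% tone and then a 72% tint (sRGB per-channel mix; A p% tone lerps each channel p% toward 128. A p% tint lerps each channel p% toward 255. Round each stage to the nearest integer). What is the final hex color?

Per channel, c → c + 0.4(128 − c):
  R: 233 + 0.4×(128−233) = 233 − 42 = 191 → 191
  G: 108 + 8 = 116 → 116
  B: 14 + 0.4×(128−14) = 14 + 45.6 = 59.6 → 60
After the tone: rgb(191, 116, 60) = #BF743C.
Lerp each channel 72% toward 255:
  R: 191 + 46.08 = 237.08 → 237
  G: 116 + 0.72×(255−116) = 116 + 100.08 = 216.08 → 216
  B: 60 + 0.72×(255−60) = 60 + 140.4 = 200.4 → 200
rgb(237, 216, 200) = #EDD8C8.

#EDD8C8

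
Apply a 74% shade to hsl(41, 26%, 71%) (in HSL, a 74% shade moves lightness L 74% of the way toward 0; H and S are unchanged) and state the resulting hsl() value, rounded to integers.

L moves 74% from 71 toward 0: 71 − 52.54 = 18.46 → 18.
H and S are unchanged.

hsl(41, 26%, 18%)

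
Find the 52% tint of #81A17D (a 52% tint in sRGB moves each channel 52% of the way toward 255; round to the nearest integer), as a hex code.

#81A17D is rgb(129, 161, 125).
A 52% tint moves each channel 52% toward 255:
  R: 129 + 0.52×(255−129) = 129 + 65.52 = 194.52 → 195
  G: 161 + 0.52×(255−161) = 161 + 48.88 = 209.88 → 210
  B: 125 + 0.52×(255−125) = 125 + 67.6 = 192.6 → 193
rgb(195, 210, 193) = #C3D2C1.

#C3D2C1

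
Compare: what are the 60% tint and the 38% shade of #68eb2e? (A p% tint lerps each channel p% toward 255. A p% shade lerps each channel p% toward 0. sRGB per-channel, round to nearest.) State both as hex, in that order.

#c3f7ab, #40921d

#68eb2e is rgb(104, 235, 46).
60% tint:
  R: 104 + 0.6×(255−104) = 104 + 90.6 = 194.6 → 195
  G: 235 + 0.6×(255−235) = 235 + 12 = 247 → 247
  B: 46 + 0.6×(255−46) = 46 + 125.4 = 171.4 → 171
  → #c3f7ab
38% shade:
  R: 104 − 39.52 = 64.48 → 64
  G: 235 + 0.38×(0−235) = 235 − 89.3 = 145.7 → 146
  B: 46 + 0.38×(0−46) = 46 − 17.48 = 28.52 → 29
  → #40921d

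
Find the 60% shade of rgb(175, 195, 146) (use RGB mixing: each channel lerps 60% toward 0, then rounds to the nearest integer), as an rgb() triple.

rgb(70, 78, 58)

Lerp each channel 60% toward 0:
  R: 175 + 0.6×(0−175) = 175 − 105 = 70 → 70
  G: 195 + 0.6×(0−195) = 195 − 117 = 78 → 78
  B: 146 + 0.6×(0−146) = 146 − 87.6 = 58.4 → 58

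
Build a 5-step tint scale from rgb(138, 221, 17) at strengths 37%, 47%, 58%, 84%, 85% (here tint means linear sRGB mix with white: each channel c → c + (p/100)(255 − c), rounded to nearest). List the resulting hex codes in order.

#B5EA69, #C1ED81, #CEF19B, #ECFAD9, #EDFADB

37%: (138 + 43.29 = 181.29→181, 221 + 12.58 = 233.58→234, 17 + 88.06 = 105.06→105) → #B5EA69
47%: (138 + 54.99 = 192.99→193, 221 + 15.98 = 236.98→237, 17 + 111.86 = 128.86→129) → #C1ED81
58%: (138 + 67.86 = 205.86→206, 221 + 19.72 = 240.72→241, 17 + 138.04 = 155.04→155) → #CEF19B
84%: (138 + 98.28 = 236.28→236, 221 + 28.56 = 249.56→250, 17 + 199.92 = 216.92→217) → #ECFAD9
85%: (138 + 99.45 = 237.45→237, 221 + 28.9 = 249.9→250, 17 + 202.3 = 219.3→219) → #EDFADB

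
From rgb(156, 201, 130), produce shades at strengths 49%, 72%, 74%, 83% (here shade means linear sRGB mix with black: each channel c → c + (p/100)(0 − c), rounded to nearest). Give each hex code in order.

49%: (156 − 76.44 = 79.56→80, 201 − 98.49 = 102.51→103, 130 − 63.7 = 66.3→66) → #506742
72%: (156 − 112.32 = 43.68→44, 201 − 144.72 = 56.28→56, 130 − 93.6 = 36.4→36) → #2C3824
74%: (156 − 115.44 = 40.56→41, 201 − 148.74 = 52.26→52, 130 − 96.2 = 33.8→34) → #293422
83%: (156 − 129.48 = 26.52→27, 201 − 166.83 = 34.17→34, 130 − 107.9 = 22.1→22) → #1B2216

#506742, #2C3824, #293422, #1B2216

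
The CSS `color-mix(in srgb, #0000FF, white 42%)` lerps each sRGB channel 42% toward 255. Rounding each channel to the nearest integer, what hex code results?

#0000FF is rgb(0, 0, 255).
Lerp each channel 42% toward 255:
  R: 0 + 107.1 = 107.1 → 107
  G: 0 + 107.1 = 107.1 → 107
  B: 255 + 0 = 255 → 255
rgb(107, 107, 255) = #6B6BFF.

#6B6BFF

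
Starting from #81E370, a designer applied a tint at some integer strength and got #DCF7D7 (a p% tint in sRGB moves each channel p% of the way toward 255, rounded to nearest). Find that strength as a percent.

72%

#81E370 is rgb(129, 227, 112); #DCF7D7 is rgb(220, 247, 215).
On the B channel (widest range): 215 ≈ 112 + (p/100)(255 − 112), so p ≈ 100×(215 − 112)/(255 − 112) = 10300/143 = 72.03.
p = 72 reproduces all three channels after rounding.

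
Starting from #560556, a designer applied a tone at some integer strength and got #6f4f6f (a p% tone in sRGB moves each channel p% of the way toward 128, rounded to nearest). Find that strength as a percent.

#560556 is rgb(86, 5, 86); #6f4f6f is rgb(111, 79, 111).
On the G channel (widest range): 79 ≈ 5 + (p/100)(128 − 5), so p ≈ 100×(79 − 5)/(128 − 5) = 7400/123 = 60.16.
p = 60 reproduces all three channels after rounding.

60%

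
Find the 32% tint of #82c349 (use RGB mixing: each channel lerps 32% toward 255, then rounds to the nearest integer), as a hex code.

#aad683

#82c349 is rgb(130, 195, 73).
Lerp each channel 32% toward 255:
  R: 130 + 40 = 170 → 170
  G: 195 + 19.2 = 214.2 → 214
  B: 73 + 58.24 = 131.24 → 131
rgb(170, 214, 131) = #aad683.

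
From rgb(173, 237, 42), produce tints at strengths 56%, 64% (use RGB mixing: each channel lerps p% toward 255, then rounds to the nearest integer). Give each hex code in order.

#DBF7A1, #E1F9B2

56%: (173 + 45.92 = 218.92→219, 237 + 10.08 = 247.08→247, 42 + 119.28 = 161.28→161) → #DBF7A1
64%: (173 + 52.48 = 225.48→225, 237 + 11.52 = 248.52→249, 42 + 136.32 = 178.32→178) → #E1F9B2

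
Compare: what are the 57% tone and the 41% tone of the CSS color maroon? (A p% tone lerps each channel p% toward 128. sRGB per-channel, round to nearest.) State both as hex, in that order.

CSS maroon is rgb(128, 0, 0).
57% tone:
  R: 128 + 0.57×(128−128) = 128 + 0 = 128 → 128
  G: 0 + 0.57×(128−0) = 0 + 72.96 = 72.96 → 73
  B: 0 + 0.57×(128−0) = 0 + 72.96 = 72.96 → 73
  → #804949
41% tone:
  R: 128 + 0 = 128 → 128
  G: 0 + 0.41×(128−0) = 0 + 52.48 = 52.48 → 52
  B: 0 + 0.41×(128−0) = 0 + 52.48 = 52.48 → 52
  → #803434

#804949, #803434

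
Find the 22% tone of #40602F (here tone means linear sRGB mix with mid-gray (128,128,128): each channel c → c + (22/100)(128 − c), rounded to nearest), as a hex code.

#4E6741

#40602F is rgb(64, 96, 47).
A 22% tone moves each channel 22% toward 128:
  R: 64 + 14.08 = 78.08 → 78
  G: 96 + 7.04 = 103.04 → 103
  B: 47 + 0.22×(128−47) = 47 + 17.82 = 64.82 → 65
rgb(78, 103, 65) = #4E6741.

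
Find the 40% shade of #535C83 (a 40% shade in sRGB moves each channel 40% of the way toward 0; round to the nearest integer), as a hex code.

#32374F

#535C83 is rgb(83, 92, 131).
Lerp each channel 40% toward 0:
  R: 83 + 0.4×(0−83) = 83 − 33.2 = 49.8 → 50
  G: 92 + 0.4×(0−92) = 92 − 36.8 = 55.2 → 55
  B: 131 − 52.4 = 78.6 → 79
rgb(50, 55, 79) = #32374F.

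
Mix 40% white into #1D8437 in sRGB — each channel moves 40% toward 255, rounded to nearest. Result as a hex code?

#77B587

#1D8437 is rgb(29, 132, 55).
A 40% tint moves each channel 40% toward 255:
  R: 29 + 0.4×(255−29) = 29 + 90.4 = 119.4 → 119
  G: 132 + 0.4×(255−132) = 132 + 49.2 = 181.2 → 181
  B: 55 + 0.4×(255−55) = 55 + 80 = 135 → 135
rgb(119, 181, 135) = #77B587.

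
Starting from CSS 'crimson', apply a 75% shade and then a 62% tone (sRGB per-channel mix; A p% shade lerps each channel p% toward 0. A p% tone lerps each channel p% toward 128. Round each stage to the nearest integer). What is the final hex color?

#645155

CSS crimson is rgb(220, 20, 60).
A 75% shade moves each channel 75% toward 0:
  R: 220 − 165 = 55 → 55
  G: 20 + 0.75×(0−20) = 20 − 15 = 5 → 5
  B: 60 + 0.75×(0−60) = 60 − 45 = 15 → 15
After the shade: rgb(55, 5, 15) = #37050F.
A 62% tone moves each channel 62% toward 128:
  R: 55 + 45.26 = 100.26 → 100
  G: 5 + 76.26 = 81.26 → 81
  B: 15 + 70.06 = 85.06 → 85
rgb(100, 81, 85) = #645155.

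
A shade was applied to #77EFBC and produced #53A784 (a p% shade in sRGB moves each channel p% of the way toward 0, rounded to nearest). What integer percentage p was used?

30%

#77EFBC is rgb(119, 239, 188); #53A784 is rgb(83, 167, 132).
On the G channel (widest range): 167 ≈ 239 + (p/100)(0 − 239), so p ≈ 100×(167 − 239)/(0 − 239) = -7200/-239 = 30.13.
p = 30 reproduces all three channels after rounding.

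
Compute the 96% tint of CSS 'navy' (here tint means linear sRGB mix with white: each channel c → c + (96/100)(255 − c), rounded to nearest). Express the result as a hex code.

#F5F5FA

CSS navy is rgb(0, 0, 128).
Lerp each channel 96% toward 255:
  R: 0 + 0.96×(255−0) = 0 + 244.8 = 244.8 → 245
  G: 0 + 0.96×(255−0) = 0 + 244.8 = 244.8 → 245
  B: 128 + 121.92 = 249.92 → 250
rgb(245, 245, 250) = #F5F5FA.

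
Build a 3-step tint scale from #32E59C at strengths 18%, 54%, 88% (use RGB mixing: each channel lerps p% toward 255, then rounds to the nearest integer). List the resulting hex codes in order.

#57EAAE, #A1F3D1, #E6FCF3

#32E59C is rgb(50, 229, 156).
18%: (50 + 36.9 = 86.9→87, 229 + 4.68 = 233.68→234, 156 + 17.82 = 173.82→174) → #57EAAE
54%: (50 + 110.7 = 160.7→161, 229 + 14.04 = 243.04→243, 156 + 53.46 = 209.46→209) → #A1F3D1
88%: (50 + 180.4 = 230.4→230, 229 + 22.88 = 251.88→252, 156 + 87.12 = 243.12→243) → #E6FCF3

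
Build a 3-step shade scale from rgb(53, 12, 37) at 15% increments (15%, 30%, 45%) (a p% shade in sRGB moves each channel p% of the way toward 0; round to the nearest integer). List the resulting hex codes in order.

#2D0A1F, #25081A, #1D0714

15%: (53 − 7.95 = 45.05→45, 12 − 1.8 = 10.2→10, 37 − 5.55 = 31.45→31) → #2D0A1F
30%: (53 − 15.9 = 37.1→37, 12 − 3.6 = 8.4→8, 37 − 11.1 = 25.9→26) → #25081A
45%: (53 − 23.85 = 29.15→29, 12 − 5.4 = 6.6→7, 37 − 16.65 = 20.35→20) → #1D0714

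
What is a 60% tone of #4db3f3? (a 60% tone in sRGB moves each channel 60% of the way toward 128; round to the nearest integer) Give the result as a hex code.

#6c94ae

#4db3f3 is rgb(77, 179, 243).
Lerp each channel 60% toward 128:
  R: 77 + 30.6 = 107.6 → 108
  G: 179 + 0.6×(128−179) = 179 − 30.6 = 148.4 → 148
  B: 243 + 0.6×(128−243) = 243 − 69 = 174 → 174
rgb(108, 148, 174) = #6c94ae.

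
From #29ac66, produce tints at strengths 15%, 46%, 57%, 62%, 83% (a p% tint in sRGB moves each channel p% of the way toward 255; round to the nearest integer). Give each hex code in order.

#49b87d, #8bd2ac, #a3dbbd, #aedfc5, #dbf1e5

#29ac66 is rgb(41, 172, 102).
15%: (41 + 32.1 = 73.1→73, 172 + 12.45 = 184.45→184, 102 + 22.95 = 124.95→125) → #49b87d
46%: (41 + 98.44 = 139.44→139, 172 + 38.18 = 210.18→210, 102 + 70.38 = 172.38→172) → #8bd2ac
57%: (41 + 121.98 = 162.98→163, 172 + 47.31 = 219.31→219, 102 + 87.21 = 189.21→189) → #a3dbbd
62%: (41 + 132.68 = 173.68→174, 172 + 51.46 = 223.46→223, 102 + 94.86 = 196.86→197) → #aedfc5
83%: (41 + 177.62 = 218.62→219, 172 + 68.89 = 240.89→241, 102 + 126.99 = 228.99→229) → #dbf1e5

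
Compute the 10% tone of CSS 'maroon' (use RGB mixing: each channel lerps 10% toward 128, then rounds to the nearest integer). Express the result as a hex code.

#800d0d

CSS maroon is rgb(128, 0, 0).
Per channel, c → c + 0.1(128 − c):
  R: 128 + 0.1×(128−128) = 128 + 0 = 128 → 128
  G: 0 + 0.1×(128−0) = 0 + 12.8 = 12.8 → 13
  B: 0 + 12.8 = 12.8 → 13
rgb(128, 13, 13) = #800d0d.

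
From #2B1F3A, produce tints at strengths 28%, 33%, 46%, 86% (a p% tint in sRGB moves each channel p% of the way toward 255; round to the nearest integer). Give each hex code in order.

#2B1F3A is rgb(43, 31, 58).
28%: (43 + 59.36 = 102.36→102, 31 + 62.72 = 93.72→94, 58 + 55.16 = 113.16→113) → #665E71
33%: (43 + 69.96 = 112.96→113, 31 + 73.92 = 104.92→105, 58 + 65.01 = 123.01→123) → #71697B
46%: (43 + 97.52 = 140.52→141, 31 + 103.04 = 134.04→134, 58 + 90.62 = 148.62→149) → #8D8695
86%: (43 + 182.32 = 225.32→225, 31 + 192.64 = 223.64→224, 58 + 169.42 = 227.42→227) → #E1E0E3

#665E71, #71697B, #8D8695, #E1E0E3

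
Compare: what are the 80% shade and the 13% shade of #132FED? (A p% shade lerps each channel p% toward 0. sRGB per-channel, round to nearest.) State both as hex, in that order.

#132FED is rgb(19, 47, 237).
80% shade:
  R: 19 − 15.2 = 3.8 → 4
  G: 47 + 0.8×(0−47) = 47 − 37.6 = 9.4 → 9
  B: 237 − 189.6 = 47.4 → 47
  → #04092F
13% shade:
  R: 19 − 2.47 = 16.53 → 17
  G: 47 − 6.11 = 40.89 → 41
  B: 237 + 0.13×(0−237) = 237 − 30.81 = 206.19 → 206
  → #1129CE

#04092F, #1129CE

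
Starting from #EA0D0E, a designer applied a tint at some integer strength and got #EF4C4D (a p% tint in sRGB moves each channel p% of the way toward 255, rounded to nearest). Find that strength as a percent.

26%

#EA0D0E is rgb(234, 13, 14); #EF4C4D is rgb(239, 76, 77).
On the G channel (widest range): 76 ≈ 13 + (p/100)(255 − 13), so p ≈ 100×(76 − 13)/(255 − 13) = 6300/242 = 26.03.
p = 26 reproduces all three channels after rounding.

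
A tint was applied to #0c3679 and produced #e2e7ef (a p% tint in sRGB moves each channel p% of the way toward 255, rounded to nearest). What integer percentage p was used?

#0c3679 is rgb(12, 54, 121); #e2e7ef is rgb(226, 231, 239).
On the R channel (widest range): 226 ≈ 12 + (p/100)(255 − 12), so p ≈ 100×(226 − 12)/(255 − 12) = 21400/243 = 88.07.
p = 88 reproduces all three channels after rounding.

88%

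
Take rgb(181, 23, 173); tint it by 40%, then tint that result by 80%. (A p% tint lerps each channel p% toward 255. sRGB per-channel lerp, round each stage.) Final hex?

A 40% tint moves each channel 40% toward 255:
  R: 181 + 0.4×(255−181) = 181 + 29.6 = 210.6 → 211
  G: 23 + 92.8 = 115.8 → 116
  B: 173 + 32.8 = 205.8 → 206
After the tint: rgb(211, 116, 206) = #D374CE.
Per channel, c → c + 0.8(255 − c):
  R: 211 + 35.2 = 246.2 → 246
  G: 116 + 0.8×(255−116) = 116 + 111.2 = 227.2 → 227
  B: 206 + 39.2 = 245.2 → 245
rgb(246, 227, 245) = #F6E3F5.

#F6E3F5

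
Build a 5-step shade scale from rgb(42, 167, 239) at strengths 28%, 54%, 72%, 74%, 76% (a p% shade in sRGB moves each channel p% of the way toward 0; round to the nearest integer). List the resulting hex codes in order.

28%: (42 − 11.76 = 30.24→30, 167 − 46.76 = 120.24→120, 239 − 66.92 = 172.08→172) → #1e78ac
54%: (42 − 22.68 = 19.32→19, 167 − 90.18 = 76.82→77, 239 − 129.06 = 109.94→110) → #134d6e
72%: (42 − 30.24 = 11.76→12, 167 − 120.24 = 46.76→47, 239 − 172.08 = 66.92→67) → #0c2f43
74%: (42 − 31.08 = 10.92→11, 167 − 123.58 = 43.42→43, 239 − 176.86 = 62.14→62) → #0b2b3e
76%: (42 − 31.92 = 10.08→10, 167 − 126.92 = 40.08→40, 239 − 181.64 = 57.36→57) → #0a2839

#1e78ac, #134d6e, #0c2f43, #0b2b3e, #0a2839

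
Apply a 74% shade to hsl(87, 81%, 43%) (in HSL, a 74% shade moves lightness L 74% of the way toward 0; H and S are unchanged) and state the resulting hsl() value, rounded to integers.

hsl(87, 81%, 11%)

L moves 74% from 43 toward 0: 43 − 31.82 = 11.18 → 11.
H and S are unchanged.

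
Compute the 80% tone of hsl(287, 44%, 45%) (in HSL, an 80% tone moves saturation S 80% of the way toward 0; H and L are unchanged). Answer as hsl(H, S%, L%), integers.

S moves 80% from 44 toward 0: 44 − 35.2 = 8.8 → 9.
H and L are unchanged.

hsl(287, 9%, 45%)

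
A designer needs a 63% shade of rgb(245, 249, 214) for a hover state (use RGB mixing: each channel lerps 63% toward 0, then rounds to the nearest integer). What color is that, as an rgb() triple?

rgb(91, 92, 79)

A 63% shade moves each channel 63% toward 0:
  R: 245 + 0.63×(0−245) = 245 − 154.35 = 90.65 → 91
  G: 249 − 156.87 = 92.13 → 92
  B: 214 + 0.63×(0−214) = 214 − 134.82 = 79.18 → 79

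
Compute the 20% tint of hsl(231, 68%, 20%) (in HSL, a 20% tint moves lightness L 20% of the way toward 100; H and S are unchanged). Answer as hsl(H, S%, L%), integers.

L moves 20% from 20 toward 100: 20 + 16 = 36 → 36.
H and S are unchanged.

hsl(231, 68%, 36%)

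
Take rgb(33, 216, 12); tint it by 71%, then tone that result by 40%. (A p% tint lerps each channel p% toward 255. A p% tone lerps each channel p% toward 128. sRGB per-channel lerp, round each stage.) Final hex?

Lerp each channel 71% toward 255:
  R: 33 + 0.71×(255−33) = 33 + 157.62 = 190.62 → 191
  G: 216 + 0.71×(255−216) = 216 + 27.69 = 243.69 → 244
  B: 12 + 172.53 = 184.53 → 185
After the tint: rgb(191, 244, 185) = #bff4b9.
A 40% tone moves each channel 40% toward 128:
  R: 191 + 0.4×(128−191) = 191 − 25.2 = 165.8 → 166
  G: 244 − 46.4 = 197.6 → 198
  B: 185 + 0.4×(128−185) = 185 − 22.8 = 162.2 → 162
rgb(166, 198, 162) = #a6c6a2.

#a6c6a2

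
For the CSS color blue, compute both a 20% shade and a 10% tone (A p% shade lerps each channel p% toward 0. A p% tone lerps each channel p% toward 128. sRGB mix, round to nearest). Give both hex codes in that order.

#0000CC, #0D0DF2

CSS blue is rgb(0, 0, 255).
20% shade:
  R: 0 + 0.2×(0−0) = 0 + 0 = 0 → 0
  G: 0 + 0.2×(0−0) = 0 + 0 = 0 → 0
  B: 255 + 0.2×(0−255) = 255 − 51 = 204 → 204
  → #0000CC
10% tone:
  R: 0 + 0.1×(128−0) = 0 + 12.8 = 12.8 → 13
  G: 0 + 0.1×(128−0) = 0 + 12.8 = 12.8 → 13
  B: 255 + 0.1×(128−255) = 255 − 12.7 = 242.3 → 242
  → #0D0DF2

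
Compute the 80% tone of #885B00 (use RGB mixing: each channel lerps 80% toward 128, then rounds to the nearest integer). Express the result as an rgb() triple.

rgb(130, 121, 102)

#885B00 is rgb(136, 91, 0).
An 80% tone moves each channel 80% toward 128:
  R: 136 + 0.8×(128−136) = 136 − 6.4 = 129.6 → 130
  G: 91 + 0.8×(128−91) = 91 + 29.6 = 120.6 → 121
  B: 0 + 0.8×(128−0) = 0 + 102.4 = 102.4 → 102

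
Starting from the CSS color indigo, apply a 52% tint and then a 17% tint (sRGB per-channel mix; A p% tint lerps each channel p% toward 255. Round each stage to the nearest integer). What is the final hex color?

#B89ACD

CSS indigo is rgb(75, 0, 130).
Lerp each channel 52% toward 255:
  R: 75 + 0.52×(255−75) = 75 + 93.6 = 168.6 → 169
  G: 0 + 132.6 = 132.6 → 133
  B: 130 + 0.52×(255−130) = 130 + 65 = 195 → 195
After the tint: rgb(169, 133, 195) = #A985C3.
Per channel, c → c + 0.17(255 − c):
  R: 169 + 14.62 = 183.62 → 184
  G: 133 + 0.17×(255−133) = 133 + 20.74 = 153.74 → 154
  B: 195 + 0.17×(255−195) = 195 + 10.2 = 205.2 → 205
rgb(184, 154, 205) = #B89ACD.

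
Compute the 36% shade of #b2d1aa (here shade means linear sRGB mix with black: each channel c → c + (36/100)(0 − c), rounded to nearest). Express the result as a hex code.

#b2d1aa is rgb(178, 209, 170).
Per channel, c → c + 0.36(0 − c):
  R: 178 − 64.08 = 113.92 → 114
  G: 209 + 0.36×(0−209) = 209 − 75.24 = 133.76 → 134
  B: 170 − 61.2 = 108.8 → 109
rgb(114, 134, 109) = #72866d.

#72866d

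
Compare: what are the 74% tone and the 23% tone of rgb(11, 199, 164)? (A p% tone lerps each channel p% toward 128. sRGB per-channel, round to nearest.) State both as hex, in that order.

74% tone:
  R: 11 + 0.74×(128−11) = 11 + 86.58 = 97.58 → 98
  G: 199 − 52.54 = 146.46 → 146
  B: 164 + 0.74×(128−164) = 164 − 26.64 = 137.36 → 137
  → #629289
23% tone:
  R: 11 + 26.91 = 37.91 → 38
  G: 199 − 16.33 = 182.67 → 183
  B: 164 − 8.28 = 155.72 → 156
  → #26B79C

#629289, #26B79C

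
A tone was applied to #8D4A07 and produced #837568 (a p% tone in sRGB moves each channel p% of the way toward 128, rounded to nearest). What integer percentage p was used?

#8D4A07 is rgb(141, 74, 7); #837568 is rgb(131, 117, 104).
On the B channel (widest range): 104 ≈ 7 + (p/100)(128 − 7), so p ≈ 100×(104 − 7)/(128 − 7) = 9700/121 = 80.17.
p = 80 reproduces all three channels after rounding.

80%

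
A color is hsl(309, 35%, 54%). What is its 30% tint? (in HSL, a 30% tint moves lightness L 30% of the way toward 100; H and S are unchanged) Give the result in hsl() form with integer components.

hsl(309, 35%, 68%)

L moves 30% from 54 toward 100: 54 + 13.8 = 67.8 → 68.
H and S are unchanged.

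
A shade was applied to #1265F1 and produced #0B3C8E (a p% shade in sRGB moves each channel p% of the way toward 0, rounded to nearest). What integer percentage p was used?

#1265F1 is rgb(18, 101, 241); #0B3C8E is rgb(11, 60, 142).
On the B channel (widest range): 142 ≈ 241 + (p/100)(0 − 241), so p ≈ 100×(142 − 241)/(0 − 241) = -9900/-241 = 41.08.
p = 41 reproduces all three channels after rounding.

41%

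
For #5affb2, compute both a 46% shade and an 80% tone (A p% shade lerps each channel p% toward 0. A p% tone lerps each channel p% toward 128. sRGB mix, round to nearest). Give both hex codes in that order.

#5affb2 is rgb(90, 255, 178).
46% shade:
  R: 90 − 41.4 = 48.6 → 49
  G: 255 + 0.46×(0−255) = 255 − 117.3 = 137.7 → 138
  B: 178 + 0.46×(0−178) = 178 − 81.88 = 96.12 → 96
  → #318a60
80% tone:
  R: 90 + 0.8×(128−90) = 90 + 30.4 = 120.4 → 120
  G: 255 + 0.8×(128−255) = 255 − 101.6 = 153.4 → 153
  B: 178 − 40 = 138 → 138
  → #78998a

#318a60, #78998a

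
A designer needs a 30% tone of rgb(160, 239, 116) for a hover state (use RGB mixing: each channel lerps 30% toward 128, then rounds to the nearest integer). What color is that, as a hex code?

A 30% tone moves each channel 30% toward 128:
  R: 160 − 9.6 = 150.4 → 150
  G: 239 − 33.3 = 205.7 → 206
  B: 116 + 0.3×(128−116) = 116 + 3.6 = 119.6 → 120
rgb(150, 206, 120) = #96CE78.

#96CE78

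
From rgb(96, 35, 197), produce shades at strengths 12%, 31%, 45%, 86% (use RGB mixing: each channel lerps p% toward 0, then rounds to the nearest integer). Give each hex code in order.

12%: (96 − 11.52 = 84.48→84, 35 − 4.2 = 30.8→31, 197 − 23.64 = 173.36→173) → #541FAD
31%: (96 − 29.76 = 66.24→66, 35 − 10.85 = 24.15→24, 197 − 61.07 = 135.93→136) → #421888
45%: (96 − 43.2 = 52.8→53, 35 − 15.75 = 19.25→19, 197 − 88.65 = 108.35→108) → #35136C
86%: (96 − 82.56 = 13.44→13, 35 − 30.1 = 4.9→5, 197 − 169.42 = 27.58→28) → #0D051C

#541FAD, #421888, #35136C, #0D051C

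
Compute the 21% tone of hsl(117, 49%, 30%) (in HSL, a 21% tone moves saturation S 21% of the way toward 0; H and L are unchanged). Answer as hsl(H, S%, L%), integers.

S moves 21% from 49 toward 0: 49 − 10.29 = 38.71 → 39.
H and L are unchanged.

hsl(117, 39%, 30%)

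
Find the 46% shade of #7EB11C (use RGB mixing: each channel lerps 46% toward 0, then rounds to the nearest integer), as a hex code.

#44600F

#7EB11C is rgb(126, 177, 28).
Per channel, c → c + 0.46(0 − c):
  R: 126 − 57.96 = 68.04 → 68
  G: 177 + 0.46×(0−177) = 177 − 81.42 = 95.58 → 96
  B: 28 + 0.46×(0−28) = 28 − 12.88 = 15.12 → 15
rgb(68, 96, 15) = #44600F.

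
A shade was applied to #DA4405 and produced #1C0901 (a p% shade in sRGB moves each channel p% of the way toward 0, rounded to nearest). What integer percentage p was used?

#DA4405 is rgb(218, 68, 5); #1C0901 is rgb(28, 9, 1).
On the R channel (widest range): 28 ≈ 218 + (p/100)(0 − 218), so p ≈ 100×(28 − 218)/(0 − 218) = -19000/-218 = 87.16.
p = 87 reproduces all three channels after rounding.

87%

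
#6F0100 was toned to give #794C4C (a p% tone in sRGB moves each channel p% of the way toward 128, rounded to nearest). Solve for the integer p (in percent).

#6F0100 is rgb(111, 1, 0); #794C4C is rgb(121, 76, 76).
On the B channel (widest range): 76 ≈ 0 + (p/100)(128 − 0), so p ≈ 100×(76 − 0)/(128 − 0) = 7600/128 = 59.38.
p = 59 reproduces all three channels after rounding.

59%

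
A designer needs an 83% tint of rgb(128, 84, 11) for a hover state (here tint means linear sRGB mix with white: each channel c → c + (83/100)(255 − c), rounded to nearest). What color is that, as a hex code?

#e9e2d6

Lerp each channel 83% toward 255:
  R: 128 + 0.83×(255−128) = 128 + 105.41 = 233.41 → 233
  G: 84 + 0.83×(255−84) = 84 + 141.93 = 225.93 → 226
  B: 11 + 0.83×(255−11) = 11 + 202.52 = 213.52 → 214
rgb(233, 226, 214) = #e9e2d6.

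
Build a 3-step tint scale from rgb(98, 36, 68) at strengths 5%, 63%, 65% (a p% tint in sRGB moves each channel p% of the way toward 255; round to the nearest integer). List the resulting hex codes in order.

#6a2f4d, #c5aeba, #c8b2be

5%: (98 + 7.85 = 105.85→106, 36 + 10.95 = 46.95→47, 68 + 9.35 = 77.35→77) → #6a2f4d
63%: (98 + 98.91 = 196.91→197, 36 + 137.97 = 173.97→174, 68 + 117.81 = 185.81→186) → #c5aeba
65%: (98 + 102.05 = 200.05→200, 36 + 142.35 = 178.35→178, 68 + 121.55 = 189.55→190) → #c8b2be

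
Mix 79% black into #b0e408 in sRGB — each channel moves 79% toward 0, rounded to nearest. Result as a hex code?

#b0e408 is rgb(176, 228, 8).
Per channel, c → c + 0.79(0 − c):
  R: 176 + 0.79×(0−176) = 176 − 139.04 = 36.96 → 37
  G: 228 + 0.79×(0−228) = 228 − 180.12 = 47.88 → 48
  B: 8 + 0.79×(0−8) = 8 − 6.32 = 1.68 → 2
rgb(37, 48, 2) = #253002.

#253002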